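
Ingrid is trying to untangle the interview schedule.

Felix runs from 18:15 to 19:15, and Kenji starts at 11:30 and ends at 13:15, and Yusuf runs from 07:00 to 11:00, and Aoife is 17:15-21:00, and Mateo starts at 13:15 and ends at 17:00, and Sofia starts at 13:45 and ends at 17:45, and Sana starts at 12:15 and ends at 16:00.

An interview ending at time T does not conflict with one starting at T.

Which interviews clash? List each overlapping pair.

Aoife & Felix, Aoife & Sofia, Kenji & Sana, Mateo & Sana, Mateo & Sofia, Sana & Sofia

Two intervals overlap when each starts before the other ends.
Sorted by start: Yusuf, Kenji, Sana, Mateo, Sofia, Aoife, Felix.
Kenji starts after Yusuf ends, so Yusuf has no further overlaps.
Sana starts before Kenji ends → Kenji and Sana overlap.
Mateo starts exactly when Kenji ends (back-to-back, no overlap), so Kenji has no further overlaps.
Mateo starts before Sana ends → Sana and Mateo overlap.
Sofia starts before Sana ends → Sana and Sofia overlap.
Aoife starts after Sana ends, so Sana has no further overlaps.
Sofia starts before Mateo ends → Mateo and Sofia overlap.
Aoife starts after Mateo ends, so Mateo has no further overlaps.
Aoife starts before Sofia ends → Sofia and Aoife overlap.
Felix starts after Sofia ends.
Felix starts before Aoife ends → Aoife and Felix overlap.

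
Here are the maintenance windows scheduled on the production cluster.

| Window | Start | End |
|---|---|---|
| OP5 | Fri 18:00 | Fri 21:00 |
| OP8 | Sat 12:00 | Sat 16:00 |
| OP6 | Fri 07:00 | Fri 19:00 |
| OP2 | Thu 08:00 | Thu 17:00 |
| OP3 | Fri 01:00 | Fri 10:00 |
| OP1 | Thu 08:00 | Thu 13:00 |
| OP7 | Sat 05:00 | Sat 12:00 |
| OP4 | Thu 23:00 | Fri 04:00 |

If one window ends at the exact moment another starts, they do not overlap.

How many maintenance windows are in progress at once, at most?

2

Sweep the timeline, counting +1 at each start and −1 at each end (ends before starts at a tie):
Thu 08:00 start OP1 → 1
Thu 08:00 start OP2 → 2
Thu 13:00 end OP1 → 1
Thu 17:00 end OP2 → 0
Thu 23:00 start OP4 → 1
Fri 01:00 start OP3 → 2
Fri 04:00 end OP4 → 1
Fri 07:00 start OP6 → 2
Fri 10:00 end OP3 → 1
Fri 18:00 start OP5 → 2
Fri 19:00 end OP6 → 1
Fri 21:00 end OP5 → 0
Sat 05:00 start OP7 → 1
Sat 12:00 end OP7 → 0
Sat 12:00 start OP8 → 1
Sat 16:00 end OP8 → 0
Peak is 2, at Thu 08:00 (OP1, OP2).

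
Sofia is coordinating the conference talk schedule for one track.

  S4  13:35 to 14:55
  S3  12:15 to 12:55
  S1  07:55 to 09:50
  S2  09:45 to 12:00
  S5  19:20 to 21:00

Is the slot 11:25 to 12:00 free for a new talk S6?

S1: ends 09:50 at or before S6 starts 11:25 → clear.
S2: starts 09:45 before S6 ends 12:00, and ends 12:00 after S6 starts 11:25 → overlap.
S3: starts 12:15 at or after S6 ends 12:00 → clear.
S4: starts 13:35 at or after S6 ends 12:00 → clear.
S5: starts 19:20 at or after S6 ends 12:00 → clear.
S6 overlaps S2.

No — it overlaps S2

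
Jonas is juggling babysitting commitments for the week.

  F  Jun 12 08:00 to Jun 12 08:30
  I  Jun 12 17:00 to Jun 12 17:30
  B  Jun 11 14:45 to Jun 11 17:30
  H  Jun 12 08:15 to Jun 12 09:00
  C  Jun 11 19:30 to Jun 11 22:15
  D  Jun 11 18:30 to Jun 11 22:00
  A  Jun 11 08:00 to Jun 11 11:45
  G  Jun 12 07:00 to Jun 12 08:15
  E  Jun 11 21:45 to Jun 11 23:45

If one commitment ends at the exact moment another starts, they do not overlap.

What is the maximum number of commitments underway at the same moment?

3

Sweep the timeline, counting +1 at each start and −1 at each end (ends before starts at a tie):
Jun 11 08:00 start A → 1
Jun 11 11:45 end A → 0
Jun 11 14:45 start B → 1
Jun 11 17:30 end B → 0
Jun 11 18:30 start D → 1
Jun 11 19:30 start C → 2
Jun 11 21:45 start E → 3
Jun 11 22:00 end D → 2
Jun 11 22:15 end C → 1
Jun 11 23:45 end E → 0
Jun 12 07:00 start G → 1
Jun 12 08:00 start F → 2
Jun 12 08:15 end G → 1
Jun 12 08:15 start H → 2
Jun 12 08:30 end F → 1
Jun 12 09:00 end H → 0
Jun 12 17:00 start I → 1
Jun 12 17:30 end I → 0
Peak is 3, at Jun 11 21:45 (C, D, E).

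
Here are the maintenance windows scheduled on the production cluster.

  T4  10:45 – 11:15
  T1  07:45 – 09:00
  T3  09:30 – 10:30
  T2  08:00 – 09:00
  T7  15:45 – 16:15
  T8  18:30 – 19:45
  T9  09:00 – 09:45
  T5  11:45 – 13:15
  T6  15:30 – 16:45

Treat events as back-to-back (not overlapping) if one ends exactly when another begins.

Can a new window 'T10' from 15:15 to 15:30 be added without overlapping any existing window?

T1: ends 09:00 at or before T10 starts 15:15 → clear.
T2: ends 09:00 at or before T10 starts 15:15 → clear.
T9: ends 09:45 at or before T10 starts 15:15 → clear.
T3: ends 10:30 at or before T10 starts 15:15 → clear.
T4: ends 11:15 at or before T10 starts 15:15 → clear.
T5: ends 13:15 at or before T10 starts 15:15 → clear.
T6: starts 15:30 at or after T10 ends 15:30 → clear.
T7: starts 15:45 at or after T10 ends 15:30 → clear.
T8: starts 18:30 at or after T10 ends 15:30 → clear.

Yes — the slot is free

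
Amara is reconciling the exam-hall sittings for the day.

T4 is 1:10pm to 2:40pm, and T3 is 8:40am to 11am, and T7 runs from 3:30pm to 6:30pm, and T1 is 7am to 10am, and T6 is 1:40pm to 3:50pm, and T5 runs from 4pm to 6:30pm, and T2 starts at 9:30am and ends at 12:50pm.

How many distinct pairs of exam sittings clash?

Sorted by start: T1, T3, T2, T4, T6, T7, T5.
T3 starts before T1 ends → T1 and T3 overlap.
T2 starts before T1 ends → T1 and T2 overlap.
T4 starts after T1 ends, so nothing later overlaps T1 either.
T2 starts before T3 ends → T3 and T2 overlap.
T4 starts after T3 ends, so nothing later overlaps T3 either.
T4 starts after T2 ends, so nothing later overlaps T2 either.
T6 starts before T4 ends → T4 and T6 overlap.
T7 starts after T4 ends, so nothing later overlaps T4 either.
T7 starts before T6 ends → T6 and T7 overlap.
T5 starts after T6 ends.
T5 starts before T7 ends → T7 and T5 overlap.
Overlapping pairs: T1 & T2, T1 & T3, T2 & T3, T4 & T6, T5 & T7, T6 & T7 — 6 in total.

6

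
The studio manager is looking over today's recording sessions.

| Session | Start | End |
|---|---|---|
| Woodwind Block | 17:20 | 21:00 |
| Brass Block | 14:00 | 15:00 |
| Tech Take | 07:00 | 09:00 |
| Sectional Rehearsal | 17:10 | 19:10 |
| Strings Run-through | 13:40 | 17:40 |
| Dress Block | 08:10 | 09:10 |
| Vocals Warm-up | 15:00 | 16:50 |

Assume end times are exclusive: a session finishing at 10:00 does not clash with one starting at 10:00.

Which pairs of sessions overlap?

Sorted by start: Tech Take, Dress Block, Strings Run-through, Brass Block, Vocals Warm-up, Sectional Rehearsal, Woodwind Block.
Dress Block starts before Tech Take ends → Tech Take and Dress Block overlap.
Strings Run-through starts after Tech Take ends, so Tech Take has no further overlaps.
Strings Run-through starts after Dress Block ends, so Dress Block has no further overlaps.
Brass Block starts before Strings Run-through ends → Strings Run-through and Brass Block overlap.
Vocals Warm-up starts before Strings Run-through ends → Strings Run-through and Vocals Warm-up overlap.
Sectional Rehearsal starts before Strings Run-through ends → Strings Run-through and Sectional Rehearsal overlap.
Woodwind Block starts before Strings Run-through ends → Strings Run-through and Woodwind Block overlap.
Vocals Warm-up starts exactly when Brass Block ends (back-to-back, no overlap), so Brass Block has no further overlaps.
Sectional Rehearsal starts after Vocals Warm-up ends, so Vocals Warm-up has no further overlaps.
Woodwind Block starts before Sectional Rehearsal ends → Sectional Rehearsal and Woodwind Block overlap.

Brass Block & Strings Run-through, Dress Block & Tech Take, Sectional Rehearsal & Strings Run-through, Sectional Rehearsal & Woodwind Block, Strings Run-through & Vocals Warm-up, Strings Run-through & Woodwind Block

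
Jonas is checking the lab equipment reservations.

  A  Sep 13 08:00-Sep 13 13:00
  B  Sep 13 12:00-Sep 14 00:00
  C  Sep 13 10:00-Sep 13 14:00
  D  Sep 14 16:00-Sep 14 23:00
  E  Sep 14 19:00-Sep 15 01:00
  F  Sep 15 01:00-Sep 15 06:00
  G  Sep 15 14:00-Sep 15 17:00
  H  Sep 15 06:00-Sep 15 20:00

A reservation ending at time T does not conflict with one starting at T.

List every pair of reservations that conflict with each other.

Check each pair: they overlap iff neither finishes before the other starts.
Sorted by start: A, C, B, D, E, F, H, G.
C starts before A ends → A and C overlap.
B starts before A ends → A and B overlap.
D starts after A ends, so A has no further overlaps.
B starts before C ends → C and B overlap.
D starts after C ends, so C has no further overlaps.
D starts after B ends, so B has no further overlaps.
E starts before D ends → D and E overlap.
F starts after D ends, so D has no further overlaps.
F starts exactly when E ends (back-to-back, no overlap), so E has no further overlaps.
H starts exactly when F ends (back-to-back, no overlap), so F has no further overlaps.
G starts before H ends → H and G overlap.

A & B, A & C, B & C, D & E, G & H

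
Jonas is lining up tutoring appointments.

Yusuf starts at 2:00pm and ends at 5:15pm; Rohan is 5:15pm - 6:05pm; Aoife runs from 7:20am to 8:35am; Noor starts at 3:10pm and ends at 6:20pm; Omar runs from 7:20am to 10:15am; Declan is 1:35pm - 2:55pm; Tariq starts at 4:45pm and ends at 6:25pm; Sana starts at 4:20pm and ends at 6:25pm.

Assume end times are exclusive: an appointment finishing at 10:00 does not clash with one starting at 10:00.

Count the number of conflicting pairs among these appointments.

11

Check each pair: they overlap iff neither finishes before the other starts.
Sorted by start: Omar, Aoife, Declan, Yusuf, Noor, Sana, Tariq, Rohan.
Aoife starts before Omar ends → Omar and Aoife overlap.
Declan starts after Omar ends; Omar is clear from here.
Declan starts after Aoife ends; Aoife is clear from here.
Yusuf starts before Declan ends → Declan and Yusuf overlap.
Noor starts after Declan ends; Declan is clear from here.
Noor starts before Yusuf ends → Yusuf and Noor overlap.
Sana starts before Yusuf ends → Yusuf and Sana overlap.
Tariq starts before Yusuf ends → Yusuf and Tariq overlap.
Rohan starts exactly when Yusuf ends (back-to-back, no overlap).
Sana starts before Noor ends → Noor and Sana overlap.
Tariq starts before Noor ends → Noor and Tariq overlap.
Rohan starts before Noor ends → Noor and Rohan overlap.
Tariq starts before Sana ends → Sana and Tariq overlap.
Rohan starts before Sana ends → Sana and Rohan overlap.
Rohan starts before Tariq ends → Tariq and Rohan overlap.
Overlapping pairs: Aoife & Omar, Declan & Yusuf, Noor & Rohan, Noor & Sana, Noor & Tariq, Noor & Yusuf, Rohan & Sana, Rohan & Tariq, Sana & Tariq, Sana & Yusuf, Tariq & Yusuf — 11 in total.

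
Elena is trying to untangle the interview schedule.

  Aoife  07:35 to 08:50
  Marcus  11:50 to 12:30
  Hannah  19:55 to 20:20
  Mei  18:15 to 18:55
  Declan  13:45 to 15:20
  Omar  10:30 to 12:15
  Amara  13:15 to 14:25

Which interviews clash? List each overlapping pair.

Sorted by start: Aoife, Omar, Marcus, Amara, Declan, Mei, Hannah.
Omar starts after Aoife ends — done with Aoife.
Marcus starts before Omar ends → Omar and Marcus overlap.
Amara starts after Omar ends — done with Omar.
Amara starts after Marcus ends — done with Marcus.
Declan starts before Amara ends → Amara and Declan overlap.
Mei starts after Amara ends — done with Amara.
Mei starts after Declan ends — done with Declan.
Hannah starts after Mei ends.

Amara & Declan, Marcus & Omar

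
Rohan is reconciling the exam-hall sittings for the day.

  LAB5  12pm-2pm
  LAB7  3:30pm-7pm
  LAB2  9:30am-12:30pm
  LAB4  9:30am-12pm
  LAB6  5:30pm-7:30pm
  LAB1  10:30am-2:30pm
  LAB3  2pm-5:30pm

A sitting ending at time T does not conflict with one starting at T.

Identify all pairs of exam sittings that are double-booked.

LAB1 & LAB2, LAB1 & LAB3, LAB1 & LAB4, LAB1 & LAB5, LAB2 & LAB4, LAB2 & LAB5, LAB3 & LAB7, LAB6 & LAB7

Two intervals overlap when each starts before the other ends.
Sorted by start: LAB2, LAB4, LAB1, LAB5, LAB3, LAB7, LAB6.
LAB4 starts before LAB2 ends → LAB2 and LAB4 overlap.
LAB1 starts before LAB2 ends → LAB2 and LAB1 overlap.
LAB5 starts before LAB2 ends → LAB2 and LAB5 overlap.
LAB3 starts after LAB2 ends, so nothing later overlaps LAB2 either.
LAB1 starts before LAB4 ends → LAB4 and LAB1 overlap.
LAB5 starts exactly when LAB4 ends (back-to-back, no overlap), so nothing later overlaps LAB4 either.
LAB5 starts before LAB1 ends → LAB1 and LAB5 overlap.
LAB3 starts before LAB1 ends → LAB1 and LAB3 overlap.
LAB7 starts after LAB1 ends, so nothing later overlaps LAB1 either.
LAB3 starts exactly when LAB5 ends (back-to-back, no overlap), so nothing later overlaps LAB5 either.
LAB7 starts before LAB3 ends → LAB3 and LAB7 overlap.
LAB6 starts exactly when LAB3 ends (back-to-back, no overlap).
LAB6 starts before LAB7 ends → LAB7 and LAB6 overlap.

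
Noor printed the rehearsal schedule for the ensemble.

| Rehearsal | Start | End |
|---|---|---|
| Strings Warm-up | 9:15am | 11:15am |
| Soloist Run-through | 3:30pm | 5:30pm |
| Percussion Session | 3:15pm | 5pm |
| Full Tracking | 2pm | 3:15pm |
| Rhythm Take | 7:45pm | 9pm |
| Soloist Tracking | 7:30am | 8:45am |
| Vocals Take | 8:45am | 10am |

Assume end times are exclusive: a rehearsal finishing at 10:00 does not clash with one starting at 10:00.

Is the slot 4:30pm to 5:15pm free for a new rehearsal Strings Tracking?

Soloist Tracking: ends 8:45am at or before Strings Tracking starts 4:30pm → clear.
Vocals Take: ends 10am at or before Strings Tracking starts 4:30pm → clear.
Strings Warm-up: ends 11:15am at or before Strings Tracking starts 4:30pm → clear.
Full Tracking: ends 3:15pm at or before Strings Tracking starts 4:30pm → clear.
Percussion Session: starts 3:15pm before Strings Tracking ends 5:15pm, and ends 5pm after Strings Tracking starts 4:30pm → overlap.
Soloist Run-through: starts 3:30pm before Strings Tracking ends 5:15pm, and ends 5:30pm after Strings Tracking starts 4:30pm → overlap.
Rhythm Take: starts 7:45pm at or after Strings Tracking ends 5:15pm → clear.
Strings Tracking overlaps Percussion Session, Soloist Run-through.

No — it overlaps Percussion Session, Soloist Run-through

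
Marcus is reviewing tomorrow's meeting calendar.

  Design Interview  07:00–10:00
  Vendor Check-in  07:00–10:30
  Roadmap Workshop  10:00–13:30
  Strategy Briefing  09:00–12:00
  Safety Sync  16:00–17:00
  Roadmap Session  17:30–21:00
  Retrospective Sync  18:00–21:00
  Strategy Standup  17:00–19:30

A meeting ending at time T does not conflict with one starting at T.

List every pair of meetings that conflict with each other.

Design Interview & Strategy Briefing, Design Interview & Vendor Check-in, Retrospective Sync & Roadmap Session, Retrospective Sync & Strategy Standup, Roadmap Session & Strategy Standup, Roadmap Workshop & Strategy Briefing, Roadmap Workshop & Vendor Check-in, Strategy Briefing & Vendor Check-in

Sorted by start: Design Interview, Vendor Check-in, Strategy Briefing, Roadmap Workshop, Safety Sync, Strategy Standup, Roadmap Session, Retrospective Sync.
Vendor Check-in starts before Design Interview ends → Design Interview and Vendor Check-in overlap.
Strategy Briefing starts before Design Interview ends → Design Interview and Strategy Briefing overlap.
Roadmap Workshop starts exactly when Design Interview ends (back-to-back, no overlap) — done with Design Interview.
Strategy Briefing starts before Vendor Check-in ends → Vendor Check-in and Strategy Briefing overlap.
Roadmap Workshop starts before Vendor Check-in ends → Vendor Check-in and Roadmap Workshop overlap.
Safety Sync starts after Vendor Check-in ends — done with Vendor Check-in.
Roadmap Workshop starts before Strategy Briefing ends → Strategy Briefing and Roadmap Workshop overlap.
Safety Sync starts after Strategy Briefing ends — done with Strategy Briefing.
Safety Sync starts after Roadmap Workshop ends — done with Roadmap Workshop.
Strategy Standup starts exactly when Safety Sync ends (back-to-back, no overlap) — done with Safety Sync.
Roadmap Session starts before Strategy Standup ends → Strategy Standup and Roadmap Session overlap.
Retrospective Sync starts before Strategy Standup ends → Strategy Standup and Retrospective Sync overlap.
Retrospective Sync starts before Roadmap Session ends → Roadmap Session and Retrospective Sync overlap.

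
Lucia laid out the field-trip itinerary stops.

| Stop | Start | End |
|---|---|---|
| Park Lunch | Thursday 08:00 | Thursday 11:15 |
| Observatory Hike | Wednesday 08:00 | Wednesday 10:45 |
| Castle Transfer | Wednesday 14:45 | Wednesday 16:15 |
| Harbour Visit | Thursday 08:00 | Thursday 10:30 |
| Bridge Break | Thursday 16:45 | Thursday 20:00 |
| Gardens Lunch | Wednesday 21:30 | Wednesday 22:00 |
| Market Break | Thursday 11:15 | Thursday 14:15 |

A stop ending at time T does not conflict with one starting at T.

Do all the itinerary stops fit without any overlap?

Sorted by start: Observatory Hike, Castle Transfer, Gardens Lunch, Harbour Visit, Park Lunch, Market Break, Bridge Break.
Castle Transfer starts after Observatory Hike ends — done with Observatory Hike.
Gardens Lunch starts after Castle Transfer ends — done with Castle Transfer.
Harbour Visit starts after Gardens Lunch ends — done with Gardens Lunch.
Park Lunch starts before Harbour Visit ends → Harbour Visit and Park Lunch overlap.
That's a conflict, so the schedule is not conflict-free.

No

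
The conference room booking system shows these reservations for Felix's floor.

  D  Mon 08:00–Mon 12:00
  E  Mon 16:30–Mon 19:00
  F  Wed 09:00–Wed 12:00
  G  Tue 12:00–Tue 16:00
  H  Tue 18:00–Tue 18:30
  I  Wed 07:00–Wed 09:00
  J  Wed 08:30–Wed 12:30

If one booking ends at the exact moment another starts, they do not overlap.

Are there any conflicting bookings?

Sorted by start: D, E, G, H, I, J, F.
E starts after D ends — done with D.
G starts after E ends — done with E.
H starts after G ends — done with G.
I starts after H ends — done with H.
J starts before I ends → I and J overlap.
That's a conflict, so the schedule is not conflict-free.

Yes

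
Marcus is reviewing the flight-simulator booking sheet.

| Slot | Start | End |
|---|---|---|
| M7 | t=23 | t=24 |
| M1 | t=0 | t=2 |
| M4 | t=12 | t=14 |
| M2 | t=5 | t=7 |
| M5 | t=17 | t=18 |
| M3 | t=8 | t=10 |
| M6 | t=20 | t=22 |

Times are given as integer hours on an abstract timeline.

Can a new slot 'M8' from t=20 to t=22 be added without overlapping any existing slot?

No — it overlaps M6

M1: ends t=2 at or before M8 starts t=20 → clear.
M2: ends t=7 at or before M8 starts t=20 → clear.
M3: ends t=10 at or before M8 starts t=20 → clear.
M4: ends t=14 at or before M8 starts t=20 → clear.
M5: ends t=18 at or before M8 starts t=20 → clear.
M6: starts t=20 before M8 ends t=22, and ends t=22 after M8 starts t=20 → overlap.
M7: starts t=23 at or after M8 ends t=22 → clear.
M8 overlaps M6.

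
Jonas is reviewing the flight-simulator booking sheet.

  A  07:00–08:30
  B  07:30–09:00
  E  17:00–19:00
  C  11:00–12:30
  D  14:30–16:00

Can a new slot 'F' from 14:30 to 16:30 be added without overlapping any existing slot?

No — it overlaps D

A: ends 08:30 at or before F starts 14:30 → clear.
B: ends 09:00 at or before F starts 14:30 → clear.
C: ends 12:30 at or before F starts 14:30 → clear.
D: starts 14:30 before F ends 16:30, and ends 16:00 after F starts 14:30 → overlap.
E: starts 17:00 at or after F ends 16:30 → clear.
F overlaps D.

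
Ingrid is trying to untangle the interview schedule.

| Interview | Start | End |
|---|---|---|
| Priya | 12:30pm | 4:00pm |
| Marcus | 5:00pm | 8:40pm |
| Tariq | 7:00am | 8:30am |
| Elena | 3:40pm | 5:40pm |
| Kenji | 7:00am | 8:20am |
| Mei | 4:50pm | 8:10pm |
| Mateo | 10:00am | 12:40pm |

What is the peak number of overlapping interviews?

3

Sweep the timeline, counting +1 at each start and −1 at each end (ends before starts at a tie):
7:00am start Kenji → 1
7:00am start Tariq → 2
8:20am end Kenji → 1
8:30am end Tariq → 0
10:00am start Mateo → 1
12:30pm start Priya → 2
12:40pm end Mateo → 1
3:40pm start Elena → 2
4:00pm end Priya → 1
4:50pm start Mei → 2
5:00pm start Marcus → 3
5:40pm end Elena → 2
8:10pm end Mei → 1
8:40pm end Marcus → 0
Peak is 3, at 5:00pm (Elena, Marcus, Mei).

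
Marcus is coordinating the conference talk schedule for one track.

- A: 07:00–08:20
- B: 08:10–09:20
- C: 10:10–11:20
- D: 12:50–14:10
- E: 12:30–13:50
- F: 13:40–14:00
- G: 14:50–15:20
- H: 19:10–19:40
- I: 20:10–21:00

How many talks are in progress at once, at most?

Walk through starts and ends in time order (an end at T is processed before a start at T):
07:00 start A → 1
08:10 start B → 2
08:20 end A → 1
09:20 end B → 0
10:10 start C → 1
11:20 end C → 0
12:30 start E → 1
12:50 start D → 2
13:40 start F → 3
13:50 end E → 2
14:00 end F → 1
14:10 end D → 0
14:50 start G → 1
15:20 end G → 0
19:10 start H → 1
19:40 end H → 0
20:10 start I → 1
21:00 end I → 0
Peak is 3, at 13:40 (D, E, F).

3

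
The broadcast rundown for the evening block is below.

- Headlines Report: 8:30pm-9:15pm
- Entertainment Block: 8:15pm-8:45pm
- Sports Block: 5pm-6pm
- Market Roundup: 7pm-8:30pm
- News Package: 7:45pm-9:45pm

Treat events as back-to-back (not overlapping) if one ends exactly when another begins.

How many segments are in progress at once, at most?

3

Sort all start/end points and keep a running count:
5pm start Sports Block → 1
6pm end Sports Block → 0
7pm start Market Roundup → 1
7:45pm start News Package → 2
8:15pm start Entertainment Block → 3
8:30pm end Market Roundup → 2
8:30pm start Headlines Report → 3
8:45pm end Entertainment Block → 2
9:15pm end Headlines Report → 1
9:45pm end News Package → 0
Peak is 3, at 8:15pm (Entertainment Block, Market Roundup, News Package).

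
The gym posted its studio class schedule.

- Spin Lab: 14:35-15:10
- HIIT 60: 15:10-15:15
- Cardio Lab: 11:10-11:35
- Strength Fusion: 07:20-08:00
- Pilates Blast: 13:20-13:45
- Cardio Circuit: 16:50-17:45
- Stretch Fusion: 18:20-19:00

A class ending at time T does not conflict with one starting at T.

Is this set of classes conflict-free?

Two intervals overlap when each starts before the other ends.
Sorted by start: Strength Fusion, Cardio Lab, Pilates Blast, Spin Lab, HIIT 60, Cardio Circuit, Stretch Fusion.
Cardio Lab starts after Strength Fusion ends; Strength Fusion is clear from here.
Pilates Blast starts after Cardio Lab ends; Cardio Lab is clear from here.
Spin Lab starts after Pilates Blast ends; Pilates Blast is clear from here.
HIIT 60 starts exactly when Spin Lab ends (back-to-back, no overlap); Spin Lab is clear from here.
Cardio Circuit starts after HIIT 60 ends; HIIT 60 is clear from here.
Stretch Fusion starts after Cardio Circuit ends.
Every pair is clear; the schedule has no overlaps.

Yes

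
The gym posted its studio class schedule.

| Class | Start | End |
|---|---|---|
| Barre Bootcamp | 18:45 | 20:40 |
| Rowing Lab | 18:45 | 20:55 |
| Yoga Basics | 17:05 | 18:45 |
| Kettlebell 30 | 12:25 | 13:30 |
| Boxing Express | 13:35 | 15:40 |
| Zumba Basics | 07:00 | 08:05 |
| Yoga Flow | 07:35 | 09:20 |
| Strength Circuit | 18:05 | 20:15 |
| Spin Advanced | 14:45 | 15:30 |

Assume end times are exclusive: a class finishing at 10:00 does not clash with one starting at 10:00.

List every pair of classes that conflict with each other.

Sorted by start: Zumba Basics, Yoga Flow, Kettlebell 30, Boxing Express, Spin Advanced, Yoga Basics, Strength Circuit, Barre Bootcamp, Rowing Lab.
Yoga Flow starts before Zumba Basics ends → Zumba Basics and Yoga Flow overlap.
Kettlebell 30 starts after Zumba Basics ends, so nothing later overlaps Zumba Basics either.
Kettlebell 30 starts after Yoga Flow ends, so nothing later overlaps Yoga Flow either.
Boxing Express starts after Kettlebell 30 ends, so nothing later overlaps Kettlebell 30 either.
Spin Advanced starts before Boxing Express ends → Boxing Express and Spin Advanced overlap.
Yoga Basics starts after Boxing Express ends, so nothing later overlaps Boxing Express either.
Yoga Basics starts after Spin Advanced ends, so nothing later overlaps Spin Advanced either.
Strength Circuit starts before Yoga Basics ends → Yoga Basics and Strength Circuit overlap.
Barre Bootcamp starts exactly when Yoga Basics ends (back-to-back, no overlap), so nothing later overlaps Yoga Basics either.
Barre Bootcamp starts before Strength Circuit ends → Strength Circuit and Barre Bootcamp overlap.
Rowing Lab starts before Strength Circuit ends → Strength Circuit and Rowing Lab overlap.
Rowing Lab starts before Barre Bootcamp ends → Barre Bootcamp and Rowing Lab overlap.

Barre Bootcamp & Rowing Lab, Barre Bootcamp & Strength Circuit, Boxing Express & Spin Advanced, Rowing Lab & Strength Circuit, Strength Circuit & Yoga Basics, Yoga Flow & Zumba Basics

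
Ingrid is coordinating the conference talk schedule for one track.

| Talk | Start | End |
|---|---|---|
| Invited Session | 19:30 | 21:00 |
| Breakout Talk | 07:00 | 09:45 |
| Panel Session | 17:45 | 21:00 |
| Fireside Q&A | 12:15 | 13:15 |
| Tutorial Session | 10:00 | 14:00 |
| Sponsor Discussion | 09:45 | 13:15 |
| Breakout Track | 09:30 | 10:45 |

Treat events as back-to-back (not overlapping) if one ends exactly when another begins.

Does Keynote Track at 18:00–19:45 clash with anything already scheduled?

Yes — it overlaps Invited Session, Panel Session

Breakout Talk: ends 09:45 at or before Keynote Track starts 18:00 → clear.
Breakout Track: ends 10:45 at or before Keynote Track starts 18:00 → clear.
Sponsor Discussion: ends 13:15 at or before Keynote Track starts 18:00 → clear.
Tutorial Session: ends 14:00 at or before Keynote Track starts 18:00 → clear.
Fireside Q&A: ends 13:15 at or before Keynote Track starts 18:00 → clear.
Panel Session: starts 17:45 before Keynote Track ends 19:45, and ends 21:00 after Keynote Track starts 18:00 → overlap.
Invited Session: starts 19:30 before Keynote Track ends 19:45, and ends 21:00 after Keynote Track starts 18:00 → overlap.
Keynote Track overlaps Invited Session, Panel Session.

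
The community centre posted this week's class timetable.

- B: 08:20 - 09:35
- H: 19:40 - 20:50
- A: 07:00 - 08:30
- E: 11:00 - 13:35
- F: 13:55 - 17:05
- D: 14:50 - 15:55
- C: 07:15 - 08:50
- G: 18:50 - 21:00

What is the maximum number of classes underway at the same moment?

Sweep the timeline, counting +1 at each start and −1 at each end (ends before starts at a tie):
07:00 start A → 1
07:15 start C → 2
08:20 start B → 3
08:30 end A → 2
08:50 end C → 1
09:35 end B → 0
11:00 start E → 1
13:35 end E → 0
13:55 start F → 1
14:50 start D → 2
15:55 end D → 1
17:05 end F → 0
18:50 start G → 1
19:40 start H → 2
20:50 end H → 1
21:00 end G → 0
Peak is 3, at 08:20 (A, B, C).

3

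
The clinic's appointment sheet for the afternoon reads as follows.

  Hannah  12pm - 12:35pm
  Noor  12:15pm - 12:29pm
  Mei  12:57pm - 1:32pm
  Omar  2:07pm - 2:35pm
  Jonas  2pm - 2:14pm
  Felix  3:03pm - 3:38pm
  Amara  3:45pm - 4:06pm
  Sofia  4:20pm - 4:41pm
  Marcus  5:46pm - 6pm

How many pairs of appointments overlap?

Sorted by start: Hannah, Noor, Mei, Jonas, Omar, Felix, Amara, Sofia, Marcus.
Noor starts before Hannah ends → Hannah and Noor overlap.
Mei starts after Hannah ends, so nothing later overlaps Hannah either.
Mei starts after Noor ends, so nothing later overlaps Noor either.
Jonas starts after Mei ends, so nothing later overlaps Mei either.
Omar starts before Jonas ends → Jonas and Omar overlap.
Felix starts after Jonas ends, so nothing later overlaps Jonas either.
Felix starts after Omar ends, so nothing later overlaps Omar either.
Amara starts after Felix ends, so nothing later overlaps Felix either.
Sofia starts after Amara ends, so nothing later overlaps Amara either.
Marcus starts after Sofia ends.
Overlapping pairs: Hannah & Noor, Jonas & Omar — 2 in total.

2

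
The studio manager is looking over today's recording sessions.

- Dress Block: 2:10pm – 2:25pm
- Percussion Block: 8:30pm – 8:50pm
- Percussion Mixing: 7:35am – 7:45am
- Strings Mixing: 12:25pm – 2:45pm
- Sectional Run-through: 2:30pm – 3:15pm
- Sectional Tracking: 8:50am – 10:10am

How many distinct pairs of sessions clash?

Check each pair: they overlap iff neither finishes before the other starts.
Sorted by start: Percussion Mixing, Sectional Tracking, Strings Mixing, Dress Block, Sectional Run-through, Percussion Block.
Sectional Tracking starts after Percussion Mixing ends, so Percussion Mixing has no further overlaps.
Strings Mixing starts after Sectional Tracking ends, so Sectional Tracking has no further overlaps.
Dress Block starts before Strings Mixing ends → Strings Mixing and Dress Block overlap.
Sectional Run-through starts before Strings Mixing ends → Strings Mixing and Sectional Run-through overlap.
Percussion Block starts after Strings Mixing ends.
Sectional Run-through starts after Dress Block ends, so Dress Block has no further overlaps.
Percussion Block starts after Sectional Run-through ends.
Overlapping pairs: Dress Block & Strings Mixing, Sectional Run-through & Strings Mixing — 2 in total.

2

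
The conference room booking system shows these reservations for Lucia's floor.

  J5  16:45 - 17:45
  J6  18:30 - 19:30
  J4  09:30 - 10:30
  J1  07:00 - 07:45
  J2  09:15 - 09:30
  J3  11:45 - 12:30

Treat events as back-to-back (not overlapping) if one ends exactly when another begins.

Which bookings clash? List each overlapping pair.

no overlapping pairs

Sorted by start: J1, J2, J4, J3, J5, J6.
J2 starts after J1 ends — done with J1.
J4 starts exactly when J2 ends (back-to-back, no overlap) — done with J2.
J3 starts after J4 ends — done with J4.
J5 starts after J3 ends — done with J3.
J6 starts after J5 ends.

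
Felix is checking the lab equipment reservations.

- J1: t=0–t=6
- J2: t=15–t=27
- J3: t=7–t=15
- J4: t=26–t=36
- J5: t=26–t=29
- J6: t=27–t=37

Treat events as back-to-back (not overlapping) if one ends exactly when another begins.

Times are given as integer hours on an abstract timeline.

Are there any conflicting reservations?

Sorted by start: J1, J3, J2, J4, J5, J6.
J3 starts after J1 ends — done with J1.
J2 starts exactly when J3 ends (back-to-back, no overlap) — done with J3.
J4 starts before J2 ends → J2 and J4 overlap.
That's a conflict, so the schedule is not conflict-free.

Yes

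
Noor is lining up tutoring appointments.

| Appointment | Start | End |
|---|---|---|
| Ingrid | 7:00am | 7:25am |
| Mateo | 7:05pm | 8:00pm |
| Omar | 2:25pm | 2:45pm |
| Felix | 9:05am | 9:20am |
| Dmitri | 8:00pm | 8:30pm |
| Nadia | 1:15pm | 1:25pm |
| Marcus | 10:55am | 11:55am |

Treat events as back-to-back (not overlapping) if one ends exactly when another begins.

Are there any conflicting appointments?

Sorted by start: Ingrid, Felix, Marcus, Nadia, Omar, Mateo, Dmitri.
Felix starts after Ingrid ends — done with Ingrid.
Marcus starts after Felix ends — done with Felix.
Nadia starts after Marcus ends — done with Marcus.
Omar starts after Nadia ends — done with Nadia.
Mateo starts after Omar ends — done with Omar.
Dmitri starts exactly when Mateo ends (back-to-back, no overlap).
Every pair is clear; the schedule has no overlaps.

No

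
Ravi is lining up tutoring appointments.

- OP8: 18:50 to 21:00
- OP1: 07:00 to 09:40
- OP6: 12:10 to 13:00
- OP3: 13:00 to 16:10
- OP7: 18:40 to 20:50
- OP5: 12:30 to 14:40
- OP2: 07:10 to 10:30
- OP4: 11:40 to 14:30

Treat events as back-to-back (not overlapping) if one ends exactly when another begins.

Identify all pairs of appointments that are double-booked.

OP1 & OP2, OP3 & OP4, OP3 & OP5, OP4 & OP5, OP4 & OP6, OP5 & OP6, OP7 & OP8

Sorted by start: OP1, OP2, OP4, OP6, OP5, OP3, OP7, OP8.
OP2 starts before OP1 ends → OP1 and OP2 overlap.
OP4 starts after OP1 ends; OP1 is clear from here.
OP4 starts after OP2 ends; OP2 is clear from here.
OP6 starts before OP4 ends → OP4 and OP6 overlap.
OP5 starts before OP4 ends → OP4 and OP5 overlap.
OP3 starts before OP4 ends → OP4 and OP3 overlap.
OP7 starts after OP4 ends; OP4 is clear from here.
OP5 starts before OP6 ends → OP6 and OP5 overlap.
OP3 starts exactly when OP6 ends (back-to-back, no overlap); OP6 is clear from here.
OP3 starts before OP5 ends → OP5 and OP3 overlap.
OP7 starts after OP5 ends; OP5 is clear from here.
OP7 starts after OP3 ends; OP3 is clear from here.
OP8 starts before OP7 ends → OP7 and OP8 overlap.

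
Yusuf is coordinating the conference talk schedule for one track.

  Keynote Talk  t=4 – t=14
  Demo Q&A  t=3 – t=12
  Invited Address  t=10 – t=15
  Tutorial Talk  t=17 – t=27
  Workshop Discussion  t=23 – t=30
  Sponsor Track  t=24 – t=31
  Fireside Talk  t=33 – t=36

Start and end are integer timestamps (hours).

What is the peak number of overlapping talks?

3

Walk through starts and ends in time order (an end at T is processed before a start at T):
t=3 start Demo Q&A → 1
t=4 start Keynote Talk → 2
t=10 start Invited Address → 3
t=12 end Demo Q&A → 2
t=14 end Keynote Talk → 1
t=15 end Invited Address → 0
t=17 start Tutorial Talk → 1
t=23 start Workshop Discussion → 2
t=24 start Sponsor Track → 3
t=27 end Tutorial Talk → 2
t=30 end Workshop Discussion → 1
t=31 end Sponsor Track → 0
t=33 start Fireside Talk → 1
t=36 end Fireside Talk → 0
Peak is 3, at t=10 (Demo Q&A, Invited Address, Keynote Talk).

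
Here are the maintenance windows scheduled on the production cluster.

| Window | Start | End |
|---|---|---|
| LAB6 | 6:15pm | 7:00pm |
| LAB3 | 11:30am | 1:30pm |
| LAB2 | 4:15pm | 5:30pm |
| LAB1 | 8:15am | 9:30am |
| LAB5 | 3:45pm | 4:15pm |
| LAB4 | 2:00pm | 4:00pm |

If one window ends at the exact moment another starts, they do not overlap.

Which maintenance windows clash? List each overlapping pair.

LAB4 & LAB5

Sorted by start: LAB1, LAB3, LAB4, LAB5, LAB2, LAB6.
LAB3 starts after LAB1 ends, so LAB1 has no further overlaps.
LAB4 starts after LAB3 ends, so LAB3 has no further overlaps.
LAB5 starts before LAB4 ends → LAB4 and LAB5 overlap.
LAB2 starts after LAB4 ends, so LAB4 has no further overlaps.
LAB2 starts exactly when LAB5 ends (back-to-back, no overlap), so LAB5 has no further overlaps.
LAB6 starts after LAB2 ends.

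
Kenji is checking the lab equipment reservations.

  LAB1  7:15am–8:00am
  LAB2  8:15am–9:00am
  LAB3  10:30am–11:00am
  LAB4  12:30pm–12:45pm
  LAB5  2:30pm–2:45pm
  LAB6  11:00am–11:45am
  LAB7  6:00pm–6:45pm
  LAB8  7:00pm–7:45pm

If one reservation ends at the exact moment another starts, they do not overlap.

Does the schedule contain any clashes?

Check each pair: they overlap iff neither finishes before the other starts.
Sorted by start: LAB1, LAB2, LAB3, LAB6, LAB4, LAB5, LAB7, LAB8.
LAB2 starts after LAB1 ends; LAB1 is clear from here.
LAB3 starts after LAB2 ends; LAB2 is clear from here.
LAB6 starts exactly when LAB3 ends (back-to-back, no overlap); LAB3 is clear from here.
LAB4 starts after LAB6 ends; LAB6 is clear from here.
LAB5 starts after LAB4 ends; LAB4 is clear from here.
LAB7 starts after LAB5 ends; LAB5 is clear from here.
LAB8 starts after LAB7 ends.
Every pair is clear; the schedule has no overlaps.

No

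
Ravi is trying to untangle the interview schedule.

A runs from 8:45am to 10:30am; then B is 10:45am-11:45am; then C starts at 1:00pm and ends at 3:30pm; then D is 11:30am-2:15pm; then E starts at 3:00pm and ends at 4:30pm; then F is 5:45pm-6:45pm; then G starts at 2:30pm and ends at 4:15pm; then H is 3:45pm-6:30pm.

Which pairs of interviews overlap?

B & D, C & D, C & E, C & G, E & G, E & H, F & H, G & H

Two intervals overlap when each starts before the other ends.
Sorted by start: A, B, D, C, G, E, H, F.
B starts after A ends, so nothing later overlaps A either.
D starts before B ends → B and D overlap.
C starts after B ends, so nothing later overlaps B either.
C starts before D ends → D and C overlap.
G starts after D ends, so nothing later overlaps D either.
G starts before C ends → C and G overlap.
E starts before C ends → C and E overlap.
H starts after C ends, so nothing later overlaps C either.
E starts before G ends → G and E overlap.
H starts before G ends → G and H overlap.
F starts after G ends.
H starts before E ends → E and H overlap.
F starts after E ends.
F starts before H ends → H and F overlap.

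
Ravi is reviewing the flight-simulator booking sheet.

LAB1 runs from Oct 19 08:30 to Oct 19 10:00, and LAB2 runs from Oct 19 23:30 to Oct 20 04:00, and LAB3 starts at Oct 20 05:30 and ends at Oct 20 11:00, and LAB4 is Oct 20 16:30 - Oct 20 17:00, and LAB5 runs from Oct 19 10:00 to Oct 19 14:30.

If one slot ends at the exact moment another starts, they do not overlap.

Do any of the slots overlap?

No

Sorted by start: LAB1, LAB5, LAB2, LAB3, LAB4.
LAB5 starts exactly when LAB1 ends (back-to-back, no overlap); LAB1 is clear from here.
LAB2 starts after LAB5 ends; LAB5 is clear from here.
LAB3 starts after LAB2 ends; LAB2 is clear from here.
LAB4 starts after LAB3 ends.
Every pair is clear; the schedule has no overlaps.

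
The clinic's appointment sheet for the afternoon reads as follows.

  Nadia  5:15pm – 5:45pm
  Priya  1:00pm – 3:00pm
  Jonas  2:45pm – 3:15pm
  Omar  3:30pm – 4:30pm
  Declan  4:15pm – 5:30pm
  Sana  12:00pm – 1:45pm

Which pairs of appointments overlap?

Declan & Nadia, Declan & Omar, Jonas & Priya, Priya & Sana

Check each pair: they overlap iff neither finishes before the other starts.
Sorted by start: Sana, Priya, Jonas, Omar, Declan, Nadia.
Priya starts before Sana ends → Sana and Priya overlap.
Jonas starts after Sana ends; Sana is clear from here.
Jonas starts before Priya ends → Priya and Jonas overlap.
Omar starts after Priya ends; Priya is clear from here.
Omar starts after Jonas ends; Jonas is clear from here.
Declan starts before Omar ends → Omar and Declan overlap.
Nadia starts after Omar ends.
Nadia starts before Declan ends → Declan and Nadia overlap.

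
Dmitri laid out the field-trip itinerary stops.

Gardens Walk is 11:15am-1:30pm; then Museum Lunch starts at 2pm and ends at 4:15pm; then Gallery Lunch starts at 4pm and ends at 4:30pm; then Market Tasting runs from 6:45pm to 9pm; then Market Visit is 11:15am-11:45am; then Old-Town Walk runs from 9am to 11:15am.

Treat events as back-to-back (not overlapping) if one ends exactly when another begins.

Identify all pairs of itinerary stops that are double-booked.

Gallery Lunch & Museum Lunch, Gardens Walk & Market Visit

Sorted by start: Old-Town Walk, Market Visit, Gardens Walk, Museum Lunch, Gallery Lunch, Market Tasting.
Market Visit starts exactly when Old-Town Walk ends (back-to-back, no overlap), so Old-Town Walk has no further overlaps.
Gardens Walk starts before Market Visit ends → Market Visit and Gardens Walk overlap.
Museum Lunch starts after Market Visit ends, so Market Visit has no further overlaps.
Museum Lunch starts after Gardens Walk ends, so Gardens Walk has no further overlaps.
Gallery Lunch starts before Museum Lunch ends → Museum Lunch and Gallery Lunch overlap.
Market Tasting starts after Museum Lunch ends.
Market Tasting starts after Gallery Lunch ends.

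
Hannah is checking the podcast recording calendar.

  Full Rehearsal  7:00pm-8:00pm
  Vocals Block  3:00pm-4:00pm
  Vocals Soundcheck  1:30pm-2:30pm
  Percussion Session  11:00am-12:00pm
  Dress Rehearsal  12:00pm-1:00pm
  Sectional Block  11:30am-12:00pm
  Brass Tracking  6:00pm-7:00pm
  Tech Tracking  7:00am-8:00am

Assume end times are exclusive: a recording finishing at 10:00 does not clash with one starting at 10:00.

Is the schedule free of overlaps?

No

Sorted by start: Tech Tracking, Percussion Session, Sectional Block, Dress Rehearsal, Vocals Soundcheck, Vocals Block, Brass Tracking, Full Rehearsal.
Percussion Session starts after Tech Tracking ends; Tech Tracking is clear from here.
Sectional Block starts before Percussion Session ends → Percussion Session and Sectional Block overlap.
That's a conflict, so the schedule is not conflict-free.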